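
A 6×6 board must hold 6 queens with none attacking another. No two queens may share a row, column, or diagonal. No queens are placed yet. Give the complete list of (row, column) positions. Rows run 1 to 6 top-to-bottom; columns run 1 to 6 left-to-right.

Row 1: Safe: 1, 2, 3, 4, 5, 6. Place at column 2.
Row 2: attacked by (1,2)→{1,2,3}. Safe: 4, 5, 6. Place at column 4.
Row 3: attacked by (1,2)→{2,4}; (2,4)→{3,4,5}. Safe: 1, 6. Place at column 6.
Row 4: attacked by (1,2)→{2,5}; (2,4)→{2,4,6}; (3,6)→{5,6}. Safe: 1, 3. Place at column 1.
Row 5: attacked by (1,2)→{2,6}; (2,4)→{1,4}; (3,6)→{4,6}; (4,1)→{1,2}. Safe: 3, 5. Place at column 3.
Row 6: attacked by (1,2)→{2}; (2,4)→{4}; (3,6)→{3,6}; (4,1)→{1,3}; (5,3)→{2,3,4}. Safe: 5. Place at column 5.
Columns [2, 4, 6, 1, 3, 5], r−c [-1, -2, -3, 3, 2, 1], r+c [3, 6, 9, 5, 8, 11] are all distinct, so no two queens attack.

(1,2) (2,4) (3,6) (4,1) (5,3) (6,5)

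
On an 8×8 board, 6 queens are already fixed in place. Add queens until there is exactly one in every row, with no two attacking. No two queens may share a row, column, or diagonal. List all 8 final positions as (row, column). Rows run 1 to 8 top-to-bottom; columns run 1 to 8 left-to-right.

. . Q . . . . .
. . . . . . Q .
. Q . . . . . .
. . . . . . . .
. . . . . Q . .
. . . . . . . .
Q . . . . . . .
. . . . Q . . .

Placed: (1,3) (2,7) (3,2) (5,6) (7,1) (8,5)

Row 4: attacked by (1,3)→{3,6}; (2,7)→{5,7}; (3,2)→{1,2,3}; (5,6)→{5,6,7}; (7,1)→{1,4}; (8,5)→{1,5}. Safe: 8. Place at column 8.
Row 6: attacked by (1,3)→{3,8}; (2,7)→{3,7}; (3,2)→{2,5}; (4,8)→{6,8}; (5,6)→{5,6,7}; (7,1)→{1,2}; (8,5)→{3,5,7}. Safe: 4. Place at column 4.
Columns [3, 7, 2, 8, 6, 4, 1, 5], r−c [-2, -5, 1, -4, -1, 2, 6, 3], r+c [4, 9, 5, 12, 11, 10, 8, 13] are all distinct, so no two queens attack.

(1,3) (2,7) (3,2) (4,8) (5,6) (6,4) (7,1) (8,5)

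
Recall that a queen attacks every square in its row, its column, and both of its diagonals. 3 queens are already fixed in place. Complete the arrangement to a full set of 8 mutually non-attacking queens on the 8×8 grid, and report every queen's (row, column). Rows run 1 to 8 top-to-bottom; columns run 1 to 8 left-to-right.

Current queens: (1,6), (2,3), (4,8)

(1,6) (2,3) (3,1) (4,8) (5,4) (6,2) (7,7) (8,5)

Row 3: attacked by (1,6)→{4,6,8}; (2,3)→{2,3,4}; (4,8)→{7,8}. Safe: 1, 5. Place at column 1.
Row 5: attacked by (1,6)→{2,6}; (2,3)→{3,6}; (3,1)→{1,3}; (4,8)→{7,8}. Safe: 4, 5. Place at column 4.
Row 6: attacked by (1,6)→{1,6}; (2,3)→{3,7}; (3,1)→{1,4}; (4,8)→{6,8}; (5,4)→{3,4,5}. Safe: 2. Place at column 2.
Row 7: attacked by (1,6)→{6}; (2,3)→{3,8}; (3,1)→{1,5}; (4,8)→{5,8}; (5,4)→{2,4,6}; (6,2)→{1,2,3}. Safe: 7. Place at column 7.
Row 8: attacked by (1,6)→{6}; (2,3)→{3}; (3,1)→{1,6}; (4,8)→{4,8}; (5,4)→{1,4,7}; (6,2)→{2,4}; (7,7)→{6,7,8}. Safe: 5. Place at column 5.
Columns [6, 3, 1, 8, 4, 2, 7, 5], r−c [-5, -1, 2, -4, 1, 4, 0, 3], r+c [7, 5, 4, 12, 9, 8, 14, 13] are all distinct, so no two queens attack.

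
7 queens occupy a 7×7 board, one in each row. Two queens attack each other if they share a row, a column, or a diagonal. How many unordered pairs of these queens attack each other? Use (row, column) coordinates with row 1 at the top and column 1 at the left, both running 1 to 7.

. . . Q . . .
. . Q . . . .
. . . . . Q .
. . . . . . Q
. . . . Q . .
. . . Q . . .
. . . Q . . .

9

Same column: (1,4)–(6,4) (column 4); (1,4)–(7,4) (column 4); (6,4)–(7,4) (column 4).
Same diagonal: (1,4)–(2,3) (|1−2| = |4−3| = 1); (1,4)–(3,6) (|1−3| = |4−6| = 2); (1,4)–(4,7) (|1−4| = |4−7| = 3); (3,6)–(4,7) (|3−4| = |6−7| = 1); (4,7)–(7,4) (|4−7| = |7−4| = 3); (5,5)–(6,4) (|5−6| = |5−4| = 1).
Total attacking pairs: 9.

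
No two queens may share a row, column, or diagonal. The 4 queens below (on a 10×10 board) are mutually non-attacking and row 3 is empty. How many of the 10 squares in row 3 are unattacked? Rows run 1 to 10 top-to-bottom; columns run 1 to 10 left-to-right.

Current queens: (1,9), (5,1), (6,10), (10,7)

5

(1,9) attacks row 3 at column 9 and diagonals 7.
(5,1) attacks row 3 at column 1 and diagonals 3.
(6,10) attacks row 3 at column 10 and diagonals 7.
(10,7) attacks row 3 at column 7.
Attacked columns: {1, 3, 7, 9, 10}. Safe: {2, 4, 5, 6, 8}.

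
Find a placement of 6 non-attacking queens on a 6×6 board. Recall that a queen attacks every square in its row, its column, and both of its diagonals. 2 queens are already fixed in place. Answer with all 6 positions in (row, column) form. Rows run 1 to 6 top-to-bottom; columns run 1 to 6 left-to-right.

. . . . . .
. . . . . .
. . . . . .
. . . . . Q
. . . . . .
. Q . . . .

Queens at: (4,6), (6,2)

Row 1: attacked by (4,6)→{3,6}; (6,2)→{2}. Safe: 1, 4, 5. Place at column 5.
Row 2: attacked by (1,5)→{4,5,6}; (4,6)→{4,6}; (6,2)→{2,6}. Safe: 1, 3. Place at column 3.
Row 3: attacked by (1,5)→{3,5}; (2,3)→{2,3,4}; (4,6)→{5,6}; (6,2)→{2,5}. Safe: 1. Place at column 1.
Row 5: attacked by (1,5)→{1,5}; (2,3)→{3,6}; (3,1)→{1,3}; (4,6)→{5,6}; (6,2)→{1,2,3}. Safe: 4. Place at column 4.
Columns [5, 3, 1, 6, 4, 2], r−c [-4, -1, 2, -2, 1, 4], r+c [6, 5, 4, 10, 9, 8] are all distinct, so no two queens attack.

(1,5) (2,3) (3,1) (4,6) (5,4) (6,2)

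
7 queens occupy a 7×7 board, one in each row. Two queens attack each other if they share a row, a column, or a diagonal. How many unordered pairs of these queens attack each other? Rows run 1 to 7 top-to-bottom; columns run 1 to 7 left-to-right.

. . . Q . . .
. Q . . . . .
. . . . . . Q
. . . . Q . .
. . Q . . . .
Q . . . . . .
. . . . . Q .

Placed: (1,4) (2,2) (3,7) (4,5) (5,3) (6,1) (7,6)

All columns are distinct and no two queens satisfy |Δrow| = |Δcol|, so no pair attacks.

0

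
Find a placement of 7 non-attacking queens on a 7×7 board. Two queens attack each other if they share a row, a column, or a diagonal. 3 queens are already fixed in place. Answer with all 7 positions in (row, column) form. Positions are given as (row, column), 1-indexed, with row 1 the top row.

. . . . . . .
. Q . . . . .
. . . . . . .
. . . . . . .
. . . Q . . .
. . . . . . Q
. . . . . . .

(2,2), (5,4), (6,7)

Row 1: attacked by (2,2)→{1,2,3}; (5,4)→{4}; (6,7)→{2,7}. Safe: 5, 6. Place at column 6.
Row 3: attacked by (1,6)→{4,6}; (2,2)→{1,2,3}; (5,4)→{2,4,6}; (6,7)→{4,7}. Safe: 5. Place at column 5.
Row 4: attacked by (1,6)→{3,6}; (2,2)→{2,4}; (3,5)→{4,5,6}; (5,4)→{3,4,5}; (6,7)→{5,7}. Safe: 1. Place at column 1.
Row 7: attacked by (1,6)→{6}; (2,2)→{2,7}; (3,5)→{1,5}; (4,1)→{1,4}; (5,4)→{2,4,6}; (6,7)→{6,7}. Safe: 3. Place at column 3.
Columns [6, 2, 5, 1, 4, 7, 3], r−c [-5, 0, -2, 3, 1, -1, 4], r+c [7, 4, 8, 5, 9, 13, 10] are all distinct, so no two queens attack.

(1,6) (2,2) (3,5) (4,1) (5,4) (6,7) (7,3)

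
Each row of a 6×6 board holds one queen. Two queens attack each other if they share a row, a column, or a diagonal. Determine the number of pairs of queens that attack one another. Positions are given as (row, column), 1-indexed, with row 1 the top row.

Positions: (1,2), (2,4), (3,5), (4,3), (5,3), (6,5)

Same column: (3,5)–(6,5) (column 5); (4,3)–(5,3) (column 3).
Same diagonal: (2,4)–(3,5) (|2−3| = |4−5| = 1); (3,5)–(5,3) (|3−5| = |5−3| = 2); (4,3)–(6,5) (|4−6| = |3−5| = 2).
Total attacking pairs: 5.

5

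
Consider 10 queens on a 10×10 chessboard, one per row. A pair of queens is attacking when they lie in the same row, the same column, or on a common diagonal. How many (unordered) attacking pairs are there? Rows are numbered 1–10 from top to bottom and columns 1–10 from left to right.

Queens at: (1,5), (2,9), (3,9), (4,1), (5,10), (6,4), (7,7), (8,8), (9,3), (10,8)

Same column: (2,9)–(3,9) (column 9); (8,8)–(10,8) (column 8).
Same diagonal: (3,9)–(9,3) (|3−9| = |9−3| = 6); (6,4)–(10,8) (|6−10| = |4−8| = 4); (7,7)–(8,8) (|7−8| = |7−8| = 1).
Total attacking pairs: 5.

5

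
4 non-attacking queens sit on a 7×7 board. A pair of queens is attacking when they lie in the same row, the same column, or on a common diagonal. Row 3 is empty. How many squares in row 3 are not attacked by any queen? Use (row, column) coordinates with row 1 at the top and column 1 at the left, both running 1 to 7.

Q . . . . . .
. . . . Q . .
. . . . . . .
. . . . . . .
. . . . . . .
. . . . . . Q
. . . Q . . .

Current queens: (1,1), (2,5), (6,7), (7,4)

1

(1,1) attacks row 3 at column 1 and diagonals 3.
(2,5) attacks row 3 at column 5 and diagonals 4, 6.
(6,7) attacks row 3 at column 7 and diagonals 4.
(7,4) attacks row 3 at column 4.
Attacked columns: {1, 3, 4, 5, 6, 7}. Safe: {2}.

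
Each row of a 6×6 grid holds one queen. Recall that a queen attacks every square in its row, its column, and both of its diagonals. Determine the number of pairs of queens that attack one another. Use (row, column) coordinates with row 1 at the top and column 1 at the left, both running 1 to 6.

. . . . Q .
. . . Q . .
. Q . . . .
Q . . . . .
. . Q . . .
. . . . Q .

Same column: (1,5)–(6,5) (column 5).
Same diagonal: (1,5)–(2,4) (|1−2| = |5−4| = 1); (3,2)–(4,1) (|3−4| = |2−1| = 1); (3,2)–(6,5) (|3−6| = |2−5| = 3).
Total attacking pairs: 4.

4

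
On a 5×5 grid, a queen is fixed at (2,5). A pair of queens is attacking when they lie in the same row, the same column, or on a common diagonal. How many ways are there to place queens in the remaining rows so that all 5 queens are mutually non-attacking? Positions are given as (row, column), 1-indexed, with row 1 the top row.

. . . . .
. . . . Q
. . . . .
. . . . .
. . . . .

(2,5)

Branch on row 1: col 1 → 0; col 2 → 1; col 3 → 1.
Sum: 0 + 1 + 1 = 2.

2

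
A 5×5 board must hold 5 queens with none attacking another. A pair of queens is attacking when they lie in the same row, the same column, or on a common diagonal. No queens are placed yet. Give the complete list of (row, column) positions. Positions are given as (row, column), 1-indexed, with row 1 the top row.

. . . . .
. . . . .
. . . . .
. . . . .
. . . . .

Row 1: Safe: 1, 2, 3, 4, 5. Place at column 5.
Row 2: attacked by (1,5)→{4,5}. Safe: 1, 2, 3. Place at column 3.
Row 3: attacked by (1,5)→{3,5}; (2,3)→{2,3,4}. Safe: 1. Place at column 1.
Row 4: attacked by (1,5)→{2,5}; (2,3)→{1,3,5}; (3,1)→{1,2}. Safe: 4. Place at column 4.
Row 5: attacked by (1,5)→{1,5}; (2,3)→{3}; (3,1)→{1,3}; (4,4)→{3,4,5}. Safe: 2. Place at column 2.
Columns [5, 3, 1, 4, 2], r−c [-4, -1, 2, 0, 3], r+c [6, 5, 4, 8, 7] are all distinct, so no two queens attack.

(1,5) (2,3) (3,1) (4,4) (5,2)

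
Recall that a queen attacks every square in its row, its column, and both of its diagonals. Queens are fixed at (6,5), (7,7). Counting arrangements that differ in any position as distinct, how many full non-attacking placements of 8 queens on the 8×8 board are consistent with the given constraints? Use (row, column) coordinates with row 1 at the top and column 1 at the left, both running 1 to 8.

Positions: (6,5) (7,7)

Branch on row 1: col 2 → 1; col 3 → 2; col 4 → 0; col 6 → 0; col 8 → 1.
Sum: 1 + 2 + 0 + 0 + 1 = 4.

4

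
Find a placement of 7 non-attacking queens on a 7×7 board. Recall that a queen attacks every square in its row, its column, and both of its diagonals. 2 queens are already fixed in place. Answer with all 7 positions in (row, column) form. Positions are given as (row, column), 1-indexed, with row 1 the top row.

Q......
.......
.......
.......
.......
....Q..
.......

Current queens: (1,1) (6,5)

(1,1) (2,6) (3,4) (4,2) (5,7) (6,5) (7,3)

Row 2: attacked by (1,1)→{1,2}; (6,5)→{1,5}. Safe: 3, 4, 6, 7. Place at column 6.
Row 3: attacked by (1,1)→{1,3}; (2,6)→{5,6,7}; (6,5)→{2,5}. Safe: 4. Place at column 4.
Row 4: attacked by (1,1)→{1,4}; (2,6)→{4,6}; (3,4)→{3,4,5}; (6,5)→{3,5,7}. Safe: 2. Place at column 2.
Row 5: attacked by (1,1)→{1,5}; (2,6)→{3,6}; (3,4)→{2,4,6}; (4,2)→{1,2,3}; (6,5)→{4,5,6}. Safe: 7. Place at column 7.
Row 7: attacked by (1,1)→{1,7}; (2,6)→{1,6}; (3,4)→{4}; (4,2)→{2,5}; (5,7)→{5,7}; (6,5)→{4,5,6}. Safe: 3. Place at column 3.
Columns [1, 6, 4, 2, 7, 5, 3], r−c [0, -4, -1, 2, -2, 1, 4], r+c [2, 8, 7, 6, 12, 11, 10] are all distinct, so no two queens attack.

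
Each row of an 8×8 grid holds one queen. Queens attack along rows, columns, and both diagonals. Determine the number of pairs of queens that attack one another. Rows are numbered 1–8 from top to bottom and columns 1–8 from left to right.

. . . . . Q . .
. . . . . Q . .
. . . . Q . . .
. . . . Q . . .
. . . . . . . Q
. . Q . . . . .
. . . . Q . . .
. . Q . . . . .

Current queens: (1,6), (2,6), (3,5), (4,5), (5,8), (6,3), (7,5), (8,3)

7

Same column: (1,6)–(2,6) (column 6); (3,5)–(4,5) (column 5); (3,5)–(7,5) (column 5); (4,5)–(7,5) (column 5); (6,3)–(8,3) (column 3).
Same diagonal: (2,6)–(3,5) (|2−3| = |6−5| = 1); (4,5)–(6,3) (|4−6| = |5−3| = 2).
Total attacking pairs: 7.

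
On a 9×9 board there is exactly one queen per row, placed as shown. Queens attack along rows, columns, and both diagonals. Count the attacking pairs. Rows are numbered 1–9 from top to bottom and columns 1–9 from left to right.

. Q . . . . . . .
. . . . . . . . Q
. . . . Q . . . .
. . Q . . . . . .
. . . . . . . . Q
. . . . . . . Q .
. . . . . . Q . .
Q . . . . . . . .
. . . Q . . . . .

5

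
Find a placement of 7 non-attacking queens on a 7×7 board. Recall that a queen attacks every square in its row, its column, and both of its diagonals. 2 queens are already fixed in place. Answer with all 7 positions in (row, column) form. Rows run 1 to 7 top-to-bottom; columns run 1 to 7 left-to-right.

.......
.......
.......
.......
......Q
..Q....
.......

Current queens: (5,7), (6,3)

Row 1: attacked by (5,7)→{3,7}; (6,3)→{3}. Safe: 1, 2, 4, 5, 6. Place at column 2.
Row 2: attacked by (1,2)→{1,2,3}; (5,7)→{4,7}; (6,3)→{3,7}. Safe: 5, 6. Place at column 5.
Row 3: attacked by (1,2)→{2,4}; (2,5)→{4,5,6}; (5,7)→{5,7}; (6,3)→{3,6}. Safe: 1. Place at column 1.
Row 4: attacked by (1,2)→{2,5}; (2,5)→{3,5,7}; (3,1)→{1,2}; (5,7)→{6,7}; (6,3)→{1,3,5}. Safe: 4. Place at column 4.
Row 7: attacked by (1,2)→{2}; (2,5)→{5}; (3,1)→{1,5}; (4,4)→{1,4,7}; (5,7)→{5,7}; (6,3)→{2,3,4}. Safe: 6. Place at column 6.
Columns [2, 5, 1, 4, 7, 3, 6], r−c [-1, -3, 2, 0, -2, 3, 1], r+c [3, 7, 4, 8, 12, 9, 13] are all distinct, so no two queens attack.

(1,2) (2,5) (3,1) (4,4) (5,7) (6,3) (7,6)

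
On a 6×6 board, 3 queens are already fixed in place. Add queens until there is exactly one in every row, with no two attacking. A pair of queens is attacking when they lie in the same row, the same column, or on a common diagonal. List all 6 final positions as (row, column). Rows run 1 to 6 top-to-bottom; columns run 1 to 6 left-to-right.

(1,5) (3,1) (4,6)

(1,5) (2,3) (3,1) (4,6) (5,4) (6,2)

Row 2: attacked by (1,5)→{4,5,6}; (3,1)→{1,2}; (4,6)→{4,6}. Safe: 3. Place at column 3.
Row 5: attacked by (1,5)→{1,5}; (2,3)→{3,6}; (3,1)→{1,3}; (4,6)→{5,6}. Safe: 2, 4. Place at column 4.
Row 6: attacked by (1,5)→{5}; (2,3)→{3}; (3,1)→{1,4}; (4,6)→{4,6}; (5,4)→{3,4,5}. Safe: 2. Place at column 2.
Columns [5, 3, 1, 6, 4, 2], r−c [-4, -1, 2, -2, 1, 4], r+c [6, 5, 4, 10, 9, 8] are all distinct, so no two queens attack.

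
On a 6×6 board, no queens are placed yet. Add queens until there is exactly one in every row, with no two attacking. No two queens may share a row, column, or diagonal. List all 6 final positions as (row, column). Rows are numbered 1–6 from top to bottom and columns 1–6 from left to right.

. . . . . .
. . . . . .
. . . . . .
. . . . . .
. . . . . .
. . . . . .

(1,5) (2,3) (3,1) (4,6) (5,4) (6,2)

Row 1: Safe: 1, 2, 3, 4, 5, 6. Place at column 5.
Row 2: attacked by (1,5)→{4,5,6}. Safe: 1, 2, 3. Place at column 3.
Row 3: attacked by (1,5)→{3,5}; (2,3)→{2,3,4}. Safe: 1, 6. Place at column 1.
Row 4: attacked by (1,5)→{2,5}; (2,3)→{1,3,5}; (3,1)→{1,2}. Safe: 4, 6. Place at column 6.
Row 5: attacked by (1,5)→{1,5}; (2,3)→{3,6}; (3,1)→{1,3}; (4,6)→{5,6}. Safe: 2, 4. Place at column 4.
Row 6: attacked by (1,5)→{5}; (2,3)→{3}; (3,1)→{1,4}; (4,6)→{4,6}; (5,4)→{3,4,5}. Safe: 2. Place at column 2.
Columns [5, 3, 1, 6, 4, 2], r−c [-4, -1, 2, -2, 1, 4], r+c [6, 5, 4, 10, 9, 8] are all distinct, so no two queens attack.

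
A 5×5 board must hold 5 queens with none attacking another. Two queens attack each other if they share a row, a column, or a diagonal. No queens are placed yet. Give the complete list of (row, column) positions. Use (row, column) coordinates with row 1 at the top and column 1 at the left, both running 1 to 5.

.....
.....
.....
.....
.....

Row 1: Safe: 1, 2, 3, 4, 5. Place at column 2.
Row 2: attacked by (1,2)→{1,2,3}. Safe: 4, 5. Place at column 5.
Row 3: attacked by (1,2)→{2,4}; (2,5)→{4,5}. Safe: 1, 3. Place at column 3.
Row 4: attacked by (1,2)→{2,5}; (2,5)→{3,5}; (3,3)→{2,3,4}. Safe: 1. Place at column 1.
Row 5: attacked by (1,2)→{2}; (2,5)→{2,5}; (3,3)→{1,3,5}; (4,1)→{1,2}. Safe: 4. Place at column 4.
Columns [2, 5, 3, 1, 4], r−c [-1, -3, 0, 3, 1], r+c [3, 7, 6, 5, 9] are all distinct, so no two queens attack.

(1,2) (2,5) (3,3) (4,1) (5,4)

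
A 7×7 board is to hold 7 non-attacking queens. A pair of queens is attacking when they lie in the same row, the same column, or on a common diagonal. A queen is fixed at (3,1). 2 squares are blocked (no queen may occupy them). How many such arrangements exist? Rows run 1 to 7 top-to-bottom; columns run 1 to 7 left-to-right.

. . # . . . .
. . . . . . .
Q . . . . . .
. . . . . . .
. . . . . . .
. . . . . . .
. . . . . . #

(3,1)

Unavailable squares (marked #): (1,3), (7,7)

Branch on row 1: col 2 → 2; col 4 → 1; col 5 → 0; col 6 → 1; col 7 → 1.
Sum: 2 + 1 + 0 + 1 + 1 = 5.

5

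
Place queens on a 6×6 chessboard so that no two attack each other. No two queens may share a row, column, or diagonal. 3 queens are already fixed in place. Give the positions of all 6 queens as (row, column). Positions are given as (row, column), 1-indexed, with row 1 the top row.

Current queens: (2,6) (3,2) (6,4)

(1,3) (2,6) (3,2) (4,5) (5,1) (6,4)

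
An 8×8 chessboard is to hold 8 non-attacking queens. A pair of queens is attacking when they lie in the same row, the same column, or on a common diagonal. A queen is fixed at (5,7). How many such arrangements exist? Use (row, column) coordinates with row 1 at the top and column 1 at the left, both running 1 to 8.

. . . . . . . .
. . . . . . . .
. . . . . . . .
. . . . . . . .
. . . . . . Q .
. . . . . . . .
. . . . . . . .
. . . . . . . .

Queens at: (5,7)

8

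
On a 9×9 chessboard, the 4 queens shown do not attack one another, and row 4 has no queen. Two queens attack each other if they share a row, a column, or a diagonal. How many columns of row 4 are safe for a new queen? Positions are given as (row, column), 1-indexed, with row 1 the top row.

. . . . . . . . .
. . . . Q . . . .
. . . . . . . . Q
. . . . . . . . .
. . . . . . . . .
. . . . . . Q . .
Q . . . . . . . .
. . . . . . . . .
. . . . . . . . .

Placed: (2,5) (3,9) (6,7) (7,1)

(2,5) attacks row 4 at column 5 and diagonals 3, 7.
(3,9) attacks row 4 at column 9 and diagonals 8.
(6,7) attacks row 4 at column 7 and diagonals 5, 9.
(7,1) attacks row 4 at column 1 and diagonals 4.
Attacked columns: {1, 3, 4, 5, 7, 8, 9}. Safe: {2, 6}.

2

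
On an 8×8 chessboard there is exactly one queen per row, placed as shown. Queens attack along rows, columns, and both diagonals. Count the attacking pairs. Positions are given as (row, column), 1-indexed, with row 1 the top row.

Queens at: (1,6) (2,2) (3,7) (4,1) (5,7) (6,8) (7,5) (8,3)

Same column: (3,7)–(5,7) (column 7).
Same diagonal: (5,7)–(6,8) (|5−6| = |7−8| = 1); (5,7)–(7,5) (|5−7| = |7−5| = 2).
Total attacking pairs: 3.

3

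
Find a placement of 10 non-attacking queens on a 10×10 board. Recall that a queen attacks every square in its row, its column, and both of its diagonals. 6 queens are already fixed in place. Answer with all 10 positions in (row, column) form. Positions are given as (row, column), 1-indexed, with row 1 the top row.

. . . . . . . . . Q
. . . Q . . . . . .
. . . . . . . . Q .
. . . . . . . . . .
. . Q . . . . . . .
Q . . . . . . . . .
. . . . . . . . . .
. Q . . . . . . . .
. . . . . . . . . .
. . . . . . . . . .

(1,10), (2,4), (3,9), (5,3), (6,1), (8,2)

(1,10) (2,4) (3,9) (4,5) (5,3) (6,1) (7,7) (8,2) (9,8) (10,6)

Row 4: attacked by (1,10)→{7,10}; (2,4)→{2,4,6}; (3,9)→{8,9,10}; (5,3)→{2,3,4}; (6,1)→{1,3}; (8,2)→{2,6}. Safe: 5. Place at column 5.
Row 7: attacked by (1,10)→{4,10}; (2,4)→{4,9}; (3,9)→{5,9}; (4,5)→{2,5,8}; (5,3)→{1,3,5}; (6,1)→{1,2}; (8,2)→{1,2,3}. Safe: 6, 7. Place at column 7.
Row 9: attacked by (1,10)→{2,10}; (2,4)→{4}; (3,9)→{3,9}; (4,5)→{5,10}; (5,3)→{3,7}; (6,1)→{1,4}; (7,7)→{5,7,9}; (8,2)→{1,2,3}. Safe: 6, 8. Place at column 8.
Row 10: attacked by (1,10)→{1,10}; (2,4)→{4}; (3,9)→{2,9}; (4,5)→{5}; (5,3)→{3,8}; (6,1)→{1,5}; (7,7)→{4,7,10}; (8,2)→{2,4}; (9,8)→{7,8,9}. Safe: 6. Place at column 6.
Columns [10, 4, 9, 5, 3, 1, 7, 2, 8, 6], r−c [-9, -2, -6, -1, 2, 5, 0, 6, 1, 4], r+c [11, 6, 12, 9, 8, 7, 14, 10, 17, 16] are all distinct, so no two queens attack.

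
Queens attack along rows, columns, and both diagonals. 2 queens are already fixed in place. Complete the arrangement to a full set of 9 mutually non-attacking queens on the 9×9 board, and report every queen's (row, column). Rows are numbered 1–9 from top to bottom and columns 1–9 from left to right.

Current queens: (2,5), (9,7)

Row 1: attacked by (2,5)→{4,5,6}; (9,7)→{7}. Safe: 1, 2, 3, 8, 9. Place at column 1.
Row 3: attacked by (1,1)→{1,3}; (2,5)→{4,5,6}; (9,7)→{1,7}. Safe: 2, 8, 9. Place at column 2.
Row 4: attacked by (1,1)→{1,4}; (2,5)→{3,5,7}; (3,2)→{1,2,3}; (9,7)→{2,7}. Safe: 6, 8, 9. Place at column 6.
Row 5: attacked by (1,1)→{1,5}; (2,5)→{2,5,8}; (3,2)→{2,4}; (4,6)→{5,6,7}; (9,7)→{3,7}. Safe: 9. Place at column 9.
Row 6: attacked by (1,1)→{1,6}; (2,5)→{1,5,9}; (3,2)→{2,5}; (4,6)→{4,6,8}; (5,9)→{8,9}; (9,7)→{4,7}. Safe: 3. Place at column 3.
Row 7: attacked by (1,1)→{1,7}; (2,5)→{5}; (3,2)→{2,6}; (4,6)→{3,6,9}; (5,9)→{7,9}; (6,3)→{2,3,4}; (9,7)→{5,7,9}. Safe: 8. Place at column 8.
Row 8: attacked by (1,1)→{1,8}; (2,5)→{5}; (3,2)→{2,7}; (4,6)→{2,6}; (5,9)→{6,9}; (6,3)→{1,3,5}; (7,8)→{7,8,9}; (9,7)→{6,7,8}. Safe: 4. Place at column 4.
Columns [1, 5, 2, 6, 9, 3, 8, 4, 7], r−c [0, -3, 1, -2, -4, 3, -1, 4, 2], r+c [2, 7, 5, 10, 14, 9, 15, 12, 16] are all distinct, so no two queens attack.

(1,1) (2,5) (3,2) (4,6) (5,9) (6,3) (7,8) (8,4) (9,7)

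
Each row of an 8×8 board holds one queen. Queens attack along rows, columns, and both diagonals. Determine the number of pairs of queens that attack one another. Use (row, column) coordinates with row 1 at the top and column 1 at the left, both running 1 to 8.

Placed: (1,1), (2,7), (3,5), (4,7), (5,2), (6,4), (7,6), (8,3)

2

Same column: (2,7)–(4,7) (column 7).
Same diagonal: (4,7)–(8,3) (|4−8| = |7−3| = 4).
Total attacking pairs: 2.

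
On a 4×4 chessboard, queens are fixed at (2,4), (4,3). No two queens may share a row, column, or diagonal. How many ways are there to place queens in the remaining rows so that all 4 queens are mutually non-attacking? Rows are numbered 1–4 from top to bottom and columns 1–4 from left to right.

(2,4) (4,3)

Branch on row 1: col 1 → 0; col 2 → 1.
Sum: 0 + 1 = 1.

1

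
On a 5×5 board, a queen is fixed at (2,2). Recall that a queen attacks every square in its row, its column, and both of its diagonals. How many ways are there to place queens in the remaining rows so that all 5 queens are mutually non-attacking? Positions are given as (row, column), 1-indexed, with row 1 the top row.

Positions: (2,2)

Branch on row 1: col 4 → 1; col 5 → 1.
Sum: 1 + 1 = 2.

2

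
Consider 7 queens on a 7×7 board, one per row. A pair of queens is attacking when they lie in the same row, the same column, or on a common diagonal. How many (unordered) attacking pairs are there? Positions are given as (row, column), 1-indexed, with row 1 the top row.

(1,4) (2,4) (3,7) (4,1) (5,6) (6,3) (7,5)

Same column: (1,4)–(2,4) (column 4).
Same diagonal: (1,4)–(4,1) (|1−4| = |4−1| = 3); (4,1)–(6,3) (|4−6| = |1−3| = 2).
Total attacking pairs: 3.

3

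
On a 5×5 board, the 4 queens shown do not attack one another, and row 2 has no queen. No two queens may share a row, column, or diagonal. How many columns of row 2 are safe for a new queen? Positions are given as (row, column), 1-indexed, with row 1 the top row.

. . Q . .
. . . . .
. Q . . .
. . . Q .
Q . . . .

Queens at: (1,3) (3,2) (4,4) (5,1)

1

(1,3) attacks row 2 at column 3 and diagonals 2, 4.
(3,2) attacks row 2 at column 2 and diagonals 1, 3.
(4,4) attacks row 2 at column 4 and diagonals 2.
(5,1) attacks row 2 at column 1 and diagonals 4.
Attacked columns: {1, 2, 3, 4}. Safe: {5}.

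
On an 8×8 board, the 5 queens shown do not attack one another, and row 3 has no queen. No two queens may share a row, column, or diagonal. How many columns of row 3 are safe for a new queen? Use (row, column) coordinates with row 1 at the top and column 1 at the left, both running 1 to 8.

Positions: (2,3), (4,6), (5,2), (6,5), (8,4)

1

(2,3) attacks row 3 at column 3 and diagonals 2, 4.
(4,6) attacks row 3 at column 6 and diagonals 5, 7.
(5,2) attacks row 3 at column 2 and diagonals 4.
(6,5) attacks row 3 at column 5 and diagonals 2, 8.
(8,4) attacks row 3 at column 4.
Attacked columns: {2, 3, 4, 5, 6, 7, 8}. Safe: {1}.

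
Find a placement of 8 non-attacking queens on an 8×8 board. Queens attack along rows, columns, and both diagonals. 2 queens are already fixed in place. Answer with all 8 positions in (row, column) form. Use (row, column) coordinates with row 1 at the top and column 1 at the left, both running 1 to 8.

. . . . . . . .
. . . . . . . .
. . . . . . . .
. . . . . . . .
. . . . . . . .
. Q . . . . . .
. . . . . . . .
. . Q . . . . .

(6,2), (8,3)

(1,1) (2,7) (3,4) (4,6) (5,8) (6,2) (7,5) (8,3)

Row 1: attacked by (6,2)→{2,7}; (8,3)→{3}. Safe: 1, 4, 5, 6, 8. Place at column 1.
Row 2: attacked by (1,1)→{1,2}; (6,2)→{2,6}; (8,3)→{3}. Safe: 4, 5, 7, 8. Place at column 7.
Row 3: attacked by (1,1)→{1,3}; (2,7)→{6,7,8}; (6,2)→{2,5}; (8,3)→{3,8}. Safe: 4. Place at column 4.
Row 4: attacked by (1,1)→{1,4}; (2,7)→{5,7}; (3,4)→{3,4,5}; (6,2)→{2,4}; (8,3)→{3,7}. Safe: 6, 8. Place at column 6.
Row 5: attacked by (1,1)→{1,5}; (2,7)→{4,7}; (3,4)→{2,4,6}; (4,6)→{5,6,7}; (6,2)→{1,2,3}; (8,3)→{3,6}. Safe: 8. Place at column 8.
Row 7: attacked by (1,1)→{1,7}; (2,7)→{2,7}; (3,4)→{4,8}; (4,6)→{3,6}; (5,8)→{6,8}; (6,2)→{1,2,3}; (8,3)→{2,3,4}. Safe: 5. Place at column 5.
Columns [1, 7, 4, 6, 8, 2, 5, 3], r−c [0, -5, -1, -2, -3, 4, 2, 5], r+c [2, 9, 7, 10, 13, 8, 12, 11] are all distinct, so no two queens attack.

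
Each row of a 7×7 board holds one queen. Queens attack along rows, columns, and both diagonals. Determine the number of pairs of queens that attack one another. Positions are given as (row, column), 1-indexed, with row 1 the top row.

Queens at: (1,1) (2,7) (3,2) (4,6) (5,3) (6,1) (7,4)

1

Same column: (1,1)–(6,1) (column 1).
Total attacking pairs: 1.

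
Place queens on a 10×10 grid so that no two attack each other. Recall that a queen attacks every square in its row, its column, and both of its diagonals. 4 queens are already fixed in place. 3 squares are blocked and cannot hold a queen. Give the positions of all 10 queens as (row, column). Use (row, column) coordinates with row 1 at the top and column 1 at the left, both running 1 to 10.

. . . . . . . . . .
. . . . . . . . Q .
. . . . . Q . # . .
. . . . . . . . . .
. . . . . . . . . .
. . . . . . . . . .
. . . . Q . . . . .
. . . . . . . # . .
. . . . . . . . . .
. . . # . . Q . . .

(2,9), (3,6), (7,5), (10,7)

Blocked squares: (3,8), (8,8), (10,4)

(1,1) (2,9) (3,6) (4,3) (5,10) (6,8) (7,5) (8,2) (9,4) (10,7)

Row 1: attacked by (2,9)→{8,9,10}; (3,6)→{4,6,8}; (7,5)→{5}; (10,7)→{7}. Safe: 1, 2, 3. Place at column 1.
Row 4: attacked by (1,1)→{1,4}; (2,9)→{7,9}; (3,6)→{5,6,7}; (7,5)→{2,5,8}; (10,7)→{1,7}. Safe: 3, 10. Place at column 3.
Row 5: attacked by (1,1)→{1,5}; (2,9)→{6,9}; (3,6)→{4,6,8}; (4,3)→{2,3,4}; (7,5)→{3,5,7}; (10,7)→{2,7}. Safe: 10. Place at column 10.
Row 6: attacked by (1,1)→{1,6}; (2,9)→{5,9}; (3,6)→{3,6,9}; (4,3)→{1,3,5}; (5,10)→{9,10}; (7,5)→{4,5,6}; (10,7)→{3,7}. Safe: 2, 8. Place at column 8.
Row 8: attacked by (1,1)→{1,8}; (2,9)→{3,9}; (3,6)→{1,6}; (4,3)→{3,7}; (5,10)→{7,10}; (6,8)→{6,8,10}; (7,5)→{4,5,6}; (10,7)→{5,7,9}. Blocked: 8. Safe: 2. Place at column 2.
Row 9: attacked by (1,1)→{1,9}; (2,9)→{2,9}; (3,6)→{6}; (4,3)→{3,8}; (5,10)→{6,10}; (6,8)→{5,8}; (7,5)→{3,5,7}; (8,2)→{1,2,3}; (10,7)→{6,7,8}. Safe: 4. Place at column 4.
Columns [1, 9, 6, 3, 10, 8, 5, 2, 4, 7], r−c [0, -7, -3, 1, -5, -2, 2, 6, 5, 3], r+c [2, 11, 9, 7, 15, 14, 12, 10, 13, 17] are all distinct, so no two queens attack.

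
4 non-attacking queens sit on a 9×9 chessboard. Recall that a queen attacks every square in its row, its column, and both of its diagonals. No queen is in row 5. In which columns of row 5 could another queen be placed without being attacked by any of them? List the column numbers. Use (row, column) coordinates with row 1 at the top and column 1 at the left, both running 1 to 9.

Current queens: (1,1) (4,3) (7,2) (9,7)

(1,1) attacks row 5 at column 1 and diagonals 5.
(4,3) attacks row 5 at column 3 and diagonals 2, 4.
(7,2) attacks row 5 at column 2 and diagonals 4.
(9,7) attacks row 5 at column 7 and diagonals 3.
Attacked columns: {1, 2, 3, 4, 5, 7}. Safe: {6, 8, 9}.

columns 6, 8, 9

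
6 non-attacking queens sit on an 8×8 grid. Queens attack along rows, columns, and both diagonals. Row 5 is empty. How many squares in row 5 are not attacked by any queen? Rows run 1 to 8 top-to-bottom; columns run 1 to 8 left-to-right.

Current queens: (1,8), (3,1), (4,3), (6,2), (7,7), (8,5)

(1,8) attacks row 5 at column 8 and diagonals 4.
(3,1) attacks row 5 at column 1 and diagonals 3.
(4,3) attacks row 5 at column 3 and diagonals 2, 4.
(6,2) attacks row 5 at column 2 and diagonals 1, 3.
(7,7) attacks row 5 at column 7 and diagonals 5.
(8,5) attacks row 5 at column 5 and diagonals 2, 8.
Attacked columns: {1, 2, 3, 4, 5, 7, 8}. Safe: {6}.

1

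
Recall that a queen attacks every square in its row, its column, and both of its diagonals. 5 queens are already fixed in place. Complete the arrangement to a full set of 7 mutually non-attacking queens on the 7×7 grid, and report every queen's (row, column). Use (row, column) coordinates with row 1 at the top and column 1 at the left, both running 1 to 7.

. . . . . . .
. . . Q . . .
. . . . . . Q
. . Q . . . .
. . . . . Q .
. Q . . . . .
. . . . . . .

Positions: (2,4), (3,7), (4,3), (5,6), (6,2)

(1,1) (2,4) (3,7) (4,3) (5,6) (6,2) (7,5)

Row 1: attacked by (2,4)→{3,4,5}; (3,7)→{5,7}; (4,3)→{3,6}; (5,6)→{2,6}; (6,2)→{2,7}. Safe: 1. Place at column 1.
Row 7: attacked by (1,1)→{1,7}; (2,4)→{4}; (3,7)→{3,7}; (4,3)→{3,6}; (5,6)→{4,6}; (6,2)→{1,2,3}. Safe: 5. Place at column 5.
Columns [1, 4, 7, 3, 6, 2, 5], r−c [0, -2, -4, 1, -1, 4, 2], r+c [2, 6, 10, 7, 11, 8, 12] are all distinct, so no two queens attack.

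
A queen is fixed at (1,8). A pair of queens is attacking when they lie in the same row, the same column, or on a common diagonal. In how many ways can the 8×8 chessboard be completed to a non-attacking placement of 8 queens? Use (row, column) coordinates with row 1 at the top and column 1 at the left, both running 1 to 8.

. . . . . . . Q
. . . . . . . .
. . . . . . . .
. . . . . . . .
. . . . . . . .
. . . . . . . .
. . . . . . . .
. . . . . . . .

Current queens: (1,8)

Branch on row 2: col 1 → 0; col 2 → 2; col 3 → 1; col 4 → 1; col 5 → 0; col 6 → 0.
Sum: 0 + 2 + 1 + 1 + 0 + 0 = 4.

4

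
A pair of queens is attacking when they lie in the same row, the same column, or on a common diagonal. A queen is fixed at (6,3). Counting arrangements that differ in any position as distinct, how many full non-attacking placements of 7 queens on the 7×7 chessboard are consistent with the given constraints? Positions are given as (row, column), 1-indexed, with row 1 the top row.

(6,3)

Branch on row 1: col 1 → 0; col 2 → 3; col 4 → 1; col 5 → 0; col 6 → 1; col 7 → 1.
Sum: 0 + 3 + 1 + 0 + 1 + 1 = 6.

6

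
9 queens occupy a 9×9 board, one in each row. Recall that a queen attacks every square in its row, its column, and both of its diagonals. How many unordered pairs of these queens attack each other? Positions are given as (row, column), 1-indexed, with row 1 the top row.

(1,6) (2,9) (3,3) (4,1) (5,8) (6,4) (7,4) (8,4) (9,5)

6

Same column: (6,4)–(7,4) (column 4); (6,4)–(8,4) (column 4); (7,4)–(8,4) (column 4).
Same diagonal: (2,9)–(7,4) (|2−7| = |9−4| = 5); (4,1)–(7,4) (|4−7| = |1−4| = 3); (8,4)–(9,5) (|8−9| = |4−5| = 1).
Total attacking pairs: 6.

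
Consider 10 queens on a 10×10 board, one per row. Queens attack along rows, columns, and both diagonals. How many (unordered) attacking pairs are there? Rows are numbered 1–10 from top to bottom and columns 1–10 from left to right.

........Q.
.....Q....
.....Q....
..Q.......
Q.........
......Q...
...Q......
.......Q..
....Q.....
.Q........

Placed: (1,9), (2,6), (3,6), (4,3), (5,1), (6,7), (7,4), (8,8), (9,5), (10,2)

Same column: (2,6)–(3,6) (column 6).
Same diagonal: (5,1)–(9,5) (|5−9| = |1−5| = 4).
Total attacking pairs: 2.

2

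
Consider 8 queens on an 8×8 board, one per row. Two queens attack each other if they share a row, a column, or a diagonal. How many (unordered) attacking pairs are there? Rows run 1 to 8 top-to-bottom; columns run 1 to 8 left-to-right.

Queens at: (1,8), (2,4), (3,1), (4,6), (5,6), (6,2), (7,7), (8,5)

2

Same column: (4,6)–(5,6) (column 6).
Same diagonal: (2,4)–(4,6) (|2−4| = |4−6| = 2).
Total attacking pairs: 2.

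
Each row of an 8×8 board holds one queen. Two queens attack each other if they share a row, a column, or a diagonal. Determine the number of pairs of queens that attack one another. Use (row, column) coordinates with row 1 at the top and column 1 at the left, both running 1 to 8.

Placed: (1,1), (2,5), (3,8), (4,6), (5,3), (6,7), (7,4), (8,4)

2

Same column: (7,4)–(8,4) (column 4).
Same diagonal: (3,8)–(7,4) (|3−7| = |8−4| = 4).
Total attacking pairs: 2.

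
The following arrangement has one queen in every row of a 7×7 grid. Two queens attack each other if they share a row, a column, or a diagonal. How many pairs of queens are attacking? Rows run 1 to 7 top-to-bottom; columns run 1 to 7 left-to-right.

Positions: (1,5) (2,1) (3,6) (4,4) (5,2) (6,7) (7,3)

All columns are distinct and no two queens satisfy |Δrow| = |Δcol|, so no pair attacks.

0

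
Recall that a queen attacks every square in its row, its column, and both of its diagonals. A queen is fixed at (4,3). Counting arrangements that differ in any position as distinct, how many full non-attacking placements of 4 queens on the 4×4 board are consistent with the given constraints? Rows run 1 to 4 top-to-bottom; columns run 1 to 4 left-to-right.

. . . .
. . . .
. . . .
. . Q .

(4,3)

1

Branch on row 1: col 1 → 0; col 2 → 1; col 4 → 0.
Sum: 0 + 1 + 0 = 1.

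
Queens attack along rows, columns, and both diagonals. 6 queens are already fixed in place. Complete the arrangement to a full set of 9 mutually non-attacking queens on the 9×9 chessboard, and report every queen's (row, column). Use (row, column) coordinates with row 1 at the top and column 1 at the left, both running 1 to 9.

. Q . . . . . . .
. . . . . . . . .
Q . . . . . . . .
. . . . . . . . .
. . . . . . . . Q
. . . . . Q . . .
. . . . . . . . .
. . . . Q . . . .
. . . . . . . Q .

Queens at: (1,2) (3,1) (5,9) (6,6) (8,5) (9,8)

(1,2) (2,4) (3,1) (4,7) (5,9) (6,6) (7,3) (8,5) (9,8)

Row 2: attacked by (1,2)→{1,2,3}; (3,1)→{1,2}; (5,9)→{6,9}; (6,6)→{2,6}; (8,5)→{5}; (9,8)→{1,8}. Safe: 4, 7. Place at column 4.
Row 4: attacked by (1,2)→{2,5}; (2,4)→{2,4,6}; (3,1)→{1,2}; (5,9)→{8,9}; (6,6)→{4,6,8}; (8,5)→{1,5,9}; (9,8)→{3,8}. Safe: 7. Place at column 7.
Row 7: attacked by (1,2)→{2,8}; (2,4)→{4,9}; (3,1)→{1,5}; (4,7)→{4,7}; (5,9)→{7,9}; (6,6)→{5,6,7}; (8,5)→{4,5,6}; (9,8)→{6,8}. Safe: 3. Place at column 3.
Columns [2, 4, 1, 7, 9, 6, 3, 5, 8], r−c [-1, -2, 2, -3, -4, 0, 4, 3, 1], r+c [3, 6, 4, 11, 14, 12, 10, 13, 17] are all distinct, so no two queens attack.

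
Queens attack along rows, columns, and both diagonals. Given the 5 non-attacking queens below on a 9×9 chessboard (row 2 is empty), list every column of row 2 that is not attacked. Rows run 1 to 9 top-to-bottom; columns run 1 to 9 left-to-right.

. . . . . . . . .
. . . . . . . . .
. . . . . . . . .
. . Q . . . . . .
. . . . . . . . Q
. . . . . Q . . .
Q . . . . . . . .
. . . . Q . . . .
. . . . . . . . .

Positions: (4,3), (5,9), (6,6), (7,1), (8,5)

columns 4, 7, 8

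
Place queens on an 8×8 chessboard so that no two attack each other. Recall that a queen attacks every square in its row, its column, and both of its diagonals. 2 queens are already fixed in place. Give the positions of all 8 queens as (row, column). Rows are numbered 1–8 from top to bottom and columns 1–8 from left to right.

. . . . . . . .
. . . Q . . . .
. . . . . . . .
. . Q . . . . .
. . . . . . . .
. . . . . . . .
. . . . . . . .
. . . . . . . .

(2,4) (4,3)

(1,8) (2,4) (3,1) (4,3) (5,6) (6,2) (7,7) (8,5)

Row 1: attacked by (2,4)→{3,4,5}; (4,3)→{3,6}. Safe: 1, 2, 7, 8. Place at column 8.
Row 3: attacked by (1,8)→{6,8}; (2,4)→{3,4,5}; (4,3)→{2,3,4}. Safe: 1, 7. Place at column 1.
Row 5: attacked by (1,8)→{4,8}; (2,4)→{1,4,7}; (3,1)→{1,3}; (4,3)→{2,3,4}. Safe: 5, 6. Place at column 6.
Row 6: attacked by (1,8)→{3,8}; (2,4)→{4,8}; (3,1)→{1,4}; (4,3)→{1,3,5}; (5,6)→{5,6,7}. Safe: 2. Place at column 2.
Row 7: attacked by (1,8)→{2,8}; (2,4)→{4}; (3,1)→{1,5}; (4,3)→{3,6}; (5,6)→{4,6,8}; (6,2)→{1,2,3}. Safe: 7. Place at column 7.
Row 8: attacked by (1,8)→{1,8}; (2,4)→{4}; (3,1)→{1,6}; (4,3)→{3,7}; (5,6)→{3,6}; (6,2)→{2,4}; (7,7)→{6,7,8}. Safe: 5. Place at column 5.
Columns [8, 4, 1, 3, 6, 2, 7, 5], r−c [-7, -2, 2, 1, -1, 4, 0, 3], r+c [9, 6, 4, 7, 11, 8, 14, 13] are all distinct, so no two queens attack.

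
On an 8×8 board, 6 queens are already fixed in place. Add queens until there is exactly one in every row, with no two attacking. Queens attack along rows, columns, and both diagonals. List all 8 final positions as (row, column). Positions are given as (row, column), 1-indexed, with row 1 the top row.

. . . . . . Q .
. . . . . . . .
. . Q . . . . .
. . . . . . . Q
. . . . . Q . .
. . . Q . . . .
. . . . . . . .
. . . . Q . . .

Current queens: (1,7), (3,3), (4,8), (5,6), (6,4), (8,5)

Row 2: attacked by (1,7)→{6,7,8}; (3,3)→{2,3,4}; (4,8)→{6,8}; (5,6)→{3,6}; (6,4)→{4,8}; (8,5)→{5}. Safe: 1. Place at column 1.
Row 7: attacked by (1,7)→{1,7}; (2,1)→{1,6}; (3,3)→{3,7}; (4,8)→{5,8}; (5,6)→{4,6,8}; (6,4)→{3,4,5}; (8,5)→{4,5,6}. Safe: 2. Place at column 2.
Columns [7, 1, 3, 8, 6, 4, 2, 5], r−c [-6, 1, 0, -4, -1, 2, 5, 3], r+c [8, 3, 6, 12, 11, 10, 9, 13] are all distinct, so no two queens attack.

(1,7) (2,1) (3,3) (4,8) (5,6) (6,4) (7,2) (8,5)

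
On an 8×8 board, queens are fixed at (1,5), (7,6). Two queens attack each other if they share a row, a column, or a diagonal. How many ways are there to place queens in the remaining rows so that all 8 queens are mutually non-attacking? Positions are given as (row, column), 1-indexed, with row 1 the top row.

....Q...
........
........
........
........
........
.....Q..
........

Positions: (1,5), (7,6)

6

Branch on row 2: col 2 → 1; col 3 → 2; col 7 → 2; col 8 → 1.
Sum: 1 + 2 + 2 + 1 = 6.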